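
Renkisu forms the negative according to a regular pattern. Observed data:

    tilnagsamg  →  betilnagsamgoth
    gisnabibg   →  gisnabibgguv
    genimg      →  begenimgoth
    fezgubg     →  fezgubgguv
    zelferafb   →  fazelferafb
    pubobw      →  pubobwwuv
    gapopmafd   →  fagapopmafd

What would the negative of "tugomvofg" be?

tilnagsamg and gisnabibg both end in -g yet inflect differently (betilnagsamgoth, gisnabibgguv), so the final letter is not what conditions the rule; the second-to-last letter is.
"tugomvofg" has second-to-last letter 'f'. The stems whose second-to-last letter is 'f' (zelferafb → fazelferafb, gapopmafd → fagapopmafd) add the prefix fa-.
The other patterns: stems whose second-to-last letter is 'm' add be- … -oth around the stem; stems whose second-to-last letter is 'b' double the final consonant and add -uv.
So tugomvofg → fatugomvofg.

fatugomvofg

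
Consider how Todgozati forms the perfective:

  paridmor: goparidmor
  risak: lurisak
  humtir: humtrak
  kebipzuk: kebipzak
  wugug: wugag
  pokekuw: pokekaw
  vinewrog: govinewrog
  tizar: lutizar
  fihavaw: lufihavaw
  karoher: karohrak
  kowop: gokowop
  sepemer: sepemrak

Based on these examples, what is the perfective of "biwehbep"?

biwehbpak

"biwehbep" has last vowel 'e'. The stems whose last vowel is 'e' (sepemer → sepemrak, karoher → karohrak) delete the last vowel and add -ak.
The other patterns: stems whose last vowel is 'u' change the last vowel to 'a'; stems whose last vowel is 'a' add the prefix lu-; stems whose last vowel is 'o' add the prefix go-.
So biwehbep → biwehbpak.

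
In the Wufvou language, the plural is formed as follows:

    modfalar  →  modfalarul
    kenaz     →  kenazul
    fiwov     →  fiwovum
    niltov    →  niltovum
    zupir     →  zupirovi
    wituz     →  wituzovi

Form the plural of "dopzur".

dopzurovi

modfalar and zupir both end in -r yet inflect differently (modfalarul, zupirovi), so the final letter is not what conditions the rule; the last vowel is.
"dopzur" has last vowel 'u'. The one such stem in the data (wituz → wituzovi) adds -ovi, so the same rule applies.
The other patterns: stems whose last vowel is 'a' add -ul; stems whose last vowel is 'o' add -um.
So dopzur → dopzurovi.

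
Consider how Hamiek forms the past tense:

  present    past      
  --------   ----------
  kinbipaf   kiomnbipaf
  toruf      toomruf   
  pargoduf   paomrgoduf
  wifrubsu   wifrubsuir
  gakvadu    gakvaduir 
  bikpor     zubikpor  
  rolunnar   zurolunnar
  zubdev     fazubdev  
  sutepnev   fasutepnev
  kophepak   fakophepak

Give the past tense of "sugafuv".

toruf and wifrubsu both have last vowel 'u' yet inflect differently (toomruf, wifrubsuir), so the last vowel is not what conditions the rule; the final letter is.
"sugafuv" ends in -v. The stems ending in -v (zubdev → fazubdev, sutepnev → fasutepnev) add the prefix fa-.
The other patterns: stems ending in -f insert -om- after the first vowel; stems ending in -u add -ir; stems ending in -r add the prefix zu-.
So sugafuv → fasugafuv.

fasugafuv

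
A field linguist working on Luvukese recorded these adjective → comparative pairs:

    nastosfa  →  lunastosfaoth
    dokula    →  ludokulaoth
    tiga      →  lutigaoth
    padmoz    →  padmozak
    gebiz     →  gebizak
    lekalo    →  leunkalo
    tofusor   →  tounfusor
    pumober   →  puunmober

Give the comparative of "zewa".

luzewaoth

padmoz and lekalo both have last vowel 'o' yet inflect differently (padmozak, leunkalo), so the last vowel is not what conditions the rule; the final letter is.
"zewa" ends in -a. The stems ending in -a (nastosfa → lunastosfaoth, dokula → ludokulaoth, tiga → lutigaoth) add lu- … -oth around the stem.
The other patterns: stems ending in -z add -ak; stems ending in -o or -r insert -un- after the first vowel.
So zewa → luzewaoth.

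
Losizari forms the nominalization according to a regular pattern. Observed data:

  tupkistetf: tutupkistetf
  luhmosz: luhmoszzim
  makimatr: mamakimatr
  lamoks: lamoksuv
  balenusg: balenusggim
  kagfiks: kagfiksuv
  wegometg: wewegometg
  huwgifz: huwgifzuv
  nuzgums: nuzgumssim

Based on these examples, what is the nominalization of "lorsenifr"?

lorsenifruv

wegometg and balenusg both end in -g yet inflect differently (wewegometg, balenusggim), so the final letter is not what conditions the rule; the second-to-last letter is.
"lorsenifr" has second-to-last letter 'f'. The one such stem in the data (huwgifz → huwgifzuv) adds -uv, so the same rule applies.
The other patterns: stems whose second-to-last letter is 't' repeat the first consonant+vowel as a prefix; stems whose second-to-last letter is 'm' or 's' double the final consonant and add -im.
So lorsenifr → lorsenifruv.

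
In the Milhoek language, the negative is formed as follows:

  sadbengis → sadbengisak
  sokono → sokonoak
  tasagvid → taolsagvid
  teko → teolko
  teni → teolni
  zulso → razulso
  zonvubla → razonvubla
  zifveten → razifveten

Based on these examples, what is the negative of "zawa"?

razawa

sokono and teko both end in -o yet inflect differently (sokonoak, teolko), so the final letter is not what conditions the rule; the first letter is.
"zawa" begins with z-. The stems beginning with z- (zulso → razulso, zonvubla → razonvubla, zifveten → razifveten) add the prefix ra-.
The other patterns: stems beginning with s- add -ak; stems beginning with t- insert -ol- after the first vowel.
So zawa → razawa.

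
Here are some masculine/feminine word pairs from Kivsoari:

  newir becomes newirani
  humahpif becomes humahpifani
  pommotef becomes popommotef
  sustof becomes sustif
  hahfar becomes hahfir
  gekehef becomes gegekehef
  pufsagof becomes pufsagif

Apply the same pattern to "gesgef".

gegesgef

humahpif and pommotef both end in -f yet inflect differently (humahpifani, popommotef), so the final letter is not what conditions the rule; the last vowel is.
"gesgef" has last vowel 'e'. The stems whose last vowel is 'e' (pommotef → popommotef, gekehef → gegekehef) repeat the first consonant+vowel as a prefix.
The other patterns: stems whose last vowel is 'i' add -ani; stems whose last vowel is 'a' or 'o' change the last vowel to 'i'.
So gesgef → gegesgef.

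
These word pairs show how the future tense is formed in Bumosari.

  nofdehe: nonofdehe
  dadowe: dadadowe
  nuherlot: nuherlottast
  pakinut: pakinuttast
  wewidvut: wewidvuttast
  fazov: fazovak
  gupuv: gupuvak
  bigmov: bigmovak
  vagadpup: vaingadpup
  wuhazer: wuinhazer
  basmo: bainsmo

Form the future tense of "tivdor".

tiinvdor

nuherlot and fazov both have last vowel 'o' yet inflect differently (nuherlottast, fazovak), so the last vowel is not what conditions the rule; the final letter is.
"tivdor" ends in -r. The one such stem in the data (wuhazer → wuinhazer) inserts -in- after the first vowel (as do vagadpup, basmo), so the same rule applies.
The other patterns: stems ending in -e repeat the first consonant+vowel as a prefix; stems ending in -t double the final consonant and add -ast; stems ending in -v add -ak.
So tivdor → tiinvdor.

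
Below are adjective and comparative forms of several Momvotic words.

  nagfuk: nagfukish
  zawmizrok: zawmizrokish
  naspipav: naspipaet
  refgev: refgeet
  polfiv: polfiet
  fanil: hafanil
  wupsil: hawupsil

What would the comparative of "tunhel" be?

polfiv and fanil both have last vowel 'i' yet inflect differently (polfiet, hafanil), so the last vowel is not what conditions the rule; the final letter is.
"tunhel" ends in -l. The stems ending in -l (fanil → hafanil, wupsil → hawupsil) add the prefix ha-.
So tunhel → hatunhel.

hatunhel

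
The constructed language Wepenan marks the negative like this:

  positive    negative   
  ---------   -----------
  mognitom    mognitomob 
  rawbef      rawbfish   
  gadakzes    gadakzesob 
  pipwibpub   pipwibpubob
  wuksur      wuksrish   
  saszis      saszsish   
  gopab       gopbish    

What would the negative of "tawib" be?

tawbish

saszis and gadakzes both end in -s yet inflect differently (saszsish, gadakzesob), so the final letter is not what conditions the rule; the number of vowels is.
"tawib" has 2 vowels. The stems with 2 vowels (saszis → saszsish, wuksur → wuksrish, rawbef → rawbfish) delete the last vowel and add -ish.
So tawib → tawbish.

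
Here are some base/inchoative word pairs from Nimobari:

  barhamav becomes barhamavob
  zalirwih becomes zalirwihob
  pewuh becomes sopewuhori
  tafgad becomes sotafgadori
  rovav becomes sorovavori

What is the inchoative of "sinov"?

sosinovori

zalirwih and pewuh both end in -h yet inflect differently (zalirwihob, sopewuhori), so the final letter is not what conditions the rule; the number of vowels is.
"sinov" has 2 vowels. The stems with 2 vowels (pewuh → sopewuhori, tafgad → sotafgadori, rovav → sorovavori) add so- … -ori around the stem.
So sinov → sosinovori.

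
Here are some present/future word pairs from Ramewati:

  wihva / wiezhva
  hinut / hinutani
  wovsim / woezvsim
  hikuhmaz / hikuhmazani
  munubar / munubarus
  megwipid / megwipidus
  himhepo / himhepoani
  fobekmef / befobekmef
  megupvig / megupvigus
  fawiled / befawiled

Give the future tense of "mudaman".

fawiled and megwipid both end in -d yet inflect differently (befawiled, megwipidus), so the final letter is not what conditions the rule; the first letter is.
"mudaman" begins with m-. The stems beginning with m- (megupvig → megupvigus, megwipid → megwipidus, munubar → munubarus) add -us.
The other patterns: stems beginning with w- insert -ez- after the first vowel; stems beginning with h- add -ani; stems beginning with f- add the prefix be-.
So mudaman → mudamanus.

mudamanus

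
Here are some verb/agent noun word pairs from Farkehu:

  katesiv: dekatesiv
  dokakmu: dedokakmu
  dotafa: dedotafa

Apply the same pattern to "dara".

Every pair shown (katesiv → dekatesiv, dokakmu → dedokakmu, dotafa → dedotafa) follows the same rule: add the prefix de-.
So dara → dedara.

dedara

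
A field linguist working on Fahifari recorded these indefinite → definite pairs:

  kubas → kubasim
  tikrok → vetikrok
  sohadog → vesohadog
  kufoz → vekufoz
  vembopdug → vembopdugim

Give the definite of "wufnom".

vewufnom

"wufnom" has last vowel 'o'. The stems whose last vowel is 'o' (tikrok → vetikrok, kufoz → vekufoz, sohadog → vesohadog) add the prefix ve-.
So wufnom → vewufnom.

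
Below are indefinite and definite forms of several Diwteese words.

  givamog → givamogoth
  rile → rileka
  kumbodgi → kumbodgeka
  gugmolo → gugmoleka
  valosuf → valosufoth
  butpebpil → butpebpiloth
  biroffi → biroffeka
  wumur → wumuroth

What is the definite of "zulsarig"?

zulsarigoth

butpebpil and kumbodgi both have last vowel 'i' yet inflect differently (butpebpiloth, kumbodgeka), so the last vowel is not what conditions the rule; whether the stem ends in a vowel or a consonant is.
"zulsarig" ends in a consonant. The stems ending in a consonant (butpebpil → butpebpiloth, wumur → wumuroth, givamog → givamogoth) add -oth.
So zulsarig → zulsarigoth.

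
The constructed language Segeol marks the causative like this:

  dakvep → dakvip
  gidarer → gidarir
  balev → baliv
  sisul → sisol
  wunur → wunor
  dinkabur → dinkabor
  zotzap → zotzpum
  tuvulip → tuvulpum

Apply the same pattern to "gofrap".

gofrpum

gidarer and wunur both end in -r yet inflect differently (gidarir, wunor), so the final letter is not what conditions the rule; the last vowel is.
"gofrap" has last vowel 'a'. The one such stem in the data (zotzap → zotzpum) deletes the last vowel and adds -um (as does tuvulip), so the same rule applies.
So gofrap → gofrpum.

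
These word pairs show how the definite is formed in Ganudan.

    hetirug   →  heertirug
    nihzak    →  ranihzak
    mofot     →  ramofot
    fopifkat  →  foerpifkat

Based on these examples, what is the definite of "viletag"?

mofot and fopifkat both end in -t yet inflect differently (ramofot, foerpifkat), so the final letter is not what conditions the rule; the number of vowels is.
"viletag" has 3 vowels. The stems with 3 vowels (fopifkat → foerpifkat, hetirug → heertirug) insert -er- after the first vowel.
So viletag → vierletag.

vierletag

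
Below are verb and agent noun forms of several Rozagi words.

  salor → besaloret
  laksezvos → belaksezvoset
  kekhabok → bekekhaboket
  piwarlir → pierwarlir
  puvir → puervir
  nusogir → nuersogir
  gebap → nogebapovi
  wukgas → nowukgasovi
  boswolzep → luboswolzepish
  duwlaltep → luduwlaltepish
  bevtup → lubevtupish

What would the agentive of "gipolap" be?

"gipolap" has last vowel 'a'. The stems whose last vowel is 'a' (gebap → nogebapovi, wukgas → nowukgasovi) add no- … -ovi around the stem.
So gipolap → nogipolapovi.

nogipolapovi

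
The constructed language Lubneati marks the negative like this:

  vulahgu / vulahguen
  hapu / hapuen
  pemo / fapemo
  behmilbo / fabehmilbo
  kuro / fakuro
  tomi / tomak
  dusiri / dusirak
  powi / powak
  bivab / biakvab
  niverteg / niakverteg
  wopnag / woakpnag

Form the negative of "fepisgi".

fepisgak

pemo and powi both begin with p- yet inflect differently (fapemo, powak), so the first letter is not what conditions the rule; the final letter is.
"fepisgi" ends in -i. The stems ending in -i (tomi → tomak, dusiri → dusirak, powi → powak) drop the final letter and add -ak.
So fepisgi → fepisgak.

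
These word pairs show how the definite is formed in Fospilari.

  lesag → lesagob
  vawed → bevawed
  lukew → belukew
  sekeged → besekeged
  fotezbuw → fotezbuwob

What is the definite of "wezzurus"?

wezzurusob

lukew and fotezbuw both end in -w yet inflect differently (belukew, fotezbuwob), so the final letter is not what conditions the rule; the last vowel is.
"wezzurus" has last vowel 'u'. The one such stem in the data (fotezbuw → fotezbuwob) adds -ob, so the same rule applies.
So wezzurus → wezzurusob.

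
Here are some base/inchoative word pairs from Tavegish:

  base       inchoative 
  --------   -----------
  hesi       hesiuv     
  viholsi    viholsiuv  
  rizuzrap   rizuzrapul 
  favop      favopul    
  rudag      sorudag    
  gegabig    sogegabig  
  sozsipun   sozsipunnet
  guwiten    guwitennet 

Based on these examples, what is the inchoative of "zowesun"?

rizuzrap and rudag both have last vowel 'a' yet inflect differently (rizuzrapul, sorudag), so the last vowel is not what conditions the rule; the final letter is.
"zowesun" ends in -n. The stems ending in -n (sozsipun → sozsipunnet, guwiten → guwitennet) double the final consonant and add -et.
So zowesun → zowesunnet.

zowesunnet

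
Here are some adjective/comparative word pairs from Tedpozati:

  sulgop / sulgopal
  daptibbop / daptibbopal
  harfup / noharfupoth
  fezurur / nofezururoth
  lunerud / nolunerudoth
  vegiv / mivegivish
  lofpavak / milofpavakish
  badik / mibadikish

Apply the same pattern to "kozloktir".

"kozloktir" has last vowel 'i'. The stems whose last vowel is 'i' (vegiv → mivegivish, badik → mibadikish) add mi- … -ish around the stem.
So kozloktir → mikozloktirish.

mikozloktirish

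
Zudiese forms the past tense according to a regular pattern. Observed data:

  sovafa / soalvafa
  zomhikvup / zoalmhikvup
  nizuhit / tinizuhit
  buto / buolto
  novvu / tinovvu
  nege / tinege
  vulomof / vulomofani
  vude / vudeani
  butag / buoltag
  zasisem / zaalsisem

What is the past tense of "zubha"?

vude and nege both end in -e yet inflect differently (vudeani, tinege), so the final letter is not what conditions the rule; the first letter is.
"zubha" begins with z-. The stems beginning with z- (zomhikvup → zoalmhikvup, zasisem → zaalsisem) insert -al- after the first vowel.
The other patterns: stems beginning with v- add -ani; stems beginning with b- insert -ol- after the first vowel; stems beginning with n- add the prefix ti-.
So zubha → zualbha.

zualbha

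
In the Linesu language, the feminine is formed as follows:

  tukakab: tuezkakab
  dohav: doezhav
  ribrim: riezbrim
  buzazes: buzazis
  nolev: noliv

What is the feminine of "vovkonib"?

dohav and nolev both end in -v yet inflect differently (doezhav, noliv), so the final letter is not what conditions the rule; the last vowel is.
"vovkonib" has last vowel 'i'. The one such stem in the data (ribrim → riezbrim) inserts -ez- after the first vowel (as do tukakab, dohav), so the same rule applies.
The other pattern: stems whose last vowel is 'e' change the last vowel to 'i'.
So vovkonib → voezvkonib.

voezvkonib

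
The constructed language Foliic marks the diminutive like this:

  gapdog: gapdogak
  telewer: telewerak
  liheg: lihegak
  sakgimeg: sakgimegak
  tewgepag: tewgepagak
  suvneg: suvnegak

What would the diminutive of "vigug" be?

vigugak

Every pair shown (gapdog → gapdogak, telewer → telewerak, liheg → lihegak, …) follows the same rule: add -ak.
So vigug → vigugak.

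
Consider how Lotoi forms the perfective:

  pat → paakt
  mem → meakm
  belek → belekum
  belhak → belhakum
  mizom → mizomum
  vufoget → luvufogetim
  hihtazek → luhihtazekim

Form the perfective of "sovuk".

sovukum

"sovuk" has 2 vowels. The stems with 2 vowels (belek → belekum, belhak → belhakum, mizom → mizomum) add -um.
The other patterns: stems with 1 vowel insert -ak- after the first vowel; stems with 3 vowels add lu- … -im around the stem.
So sovuk → sovukum.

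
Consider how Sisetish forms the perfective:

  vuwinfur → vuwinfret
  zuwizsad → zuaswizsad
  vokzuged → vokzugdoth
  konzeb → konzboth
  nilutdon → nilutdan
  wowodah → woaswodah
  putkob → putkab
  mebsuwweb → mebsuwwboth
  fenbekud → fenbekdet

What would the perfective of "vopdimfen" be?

vopdimfnoth

fenbekud and zuwizsad both end in -d yet inflect differently (fenbekdet, zuaswizsad), so the final letter is not what conditions the rule; the last vowel is.
"vopdimfen" has last vowel 'e'. The stems whose last vowel is 'e' (mebsuwweb → mebsuwwboth, vokzuged → vokzugdoth, konzeb → konzboth) delete the last vowel and add -oth.
So vopdimfen → vopdimfnoth.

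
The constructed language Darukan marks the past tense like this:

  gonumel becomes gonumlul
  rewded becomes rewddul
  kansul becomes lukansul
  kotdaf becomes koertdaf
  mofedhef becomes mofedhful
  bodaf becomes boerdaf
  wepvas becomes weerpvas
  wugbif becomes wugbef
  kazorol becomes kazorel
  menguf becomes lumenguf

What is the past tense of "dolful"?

ludolful

menguf and kotdaf both end in -f yet inflect differently (lumenguf, koertdaf), so the final letter is not what conditions the rule; the last vowel is.
"dolful" has last vowel 'u'. The stems whose last vowel is 'u' (menguf → lumenguf, kansul → lukansul) add the prefix lu-.
So dolful → ludolful.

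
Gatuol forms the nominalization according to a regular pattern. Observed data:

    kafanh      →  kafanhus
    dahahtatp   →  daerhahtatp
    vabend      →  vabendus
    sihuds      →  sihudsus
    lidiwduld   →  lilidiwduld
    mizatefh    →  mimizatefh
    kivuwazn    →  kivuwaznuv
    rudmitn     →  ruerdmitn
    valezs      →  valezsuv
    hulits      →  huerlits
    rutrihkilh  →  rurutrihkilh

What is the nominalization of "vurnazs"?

rudmitn and kivuwazn both end in -n yet inflect differently (ruerdmitn, kivuwaznuv), so the final letter is not what conditions the rule; the second-to-last letter is.
"vurnazs" has second-to-last letter 'z'. The stems whose second-to-last letter is 'z' (kivuwazn → kivuwaznuv, valezs → valezsuv) add -uv.
So vurnazs → vurnazsuv.

vurnazsuv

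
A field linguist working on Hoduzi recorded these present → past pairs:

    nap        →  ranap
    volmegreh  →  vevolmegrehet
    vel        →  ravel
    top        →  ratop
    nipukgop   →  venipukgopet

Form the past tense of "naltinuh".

"naltinuh" has 3 vowels. The stems with 3 vowels (nipukgop → venipukgopet, volmegreh → vevolmegrehet) add ve- … -et around the stem.
So naltinuh → venaltinuhet.

venaltinuhet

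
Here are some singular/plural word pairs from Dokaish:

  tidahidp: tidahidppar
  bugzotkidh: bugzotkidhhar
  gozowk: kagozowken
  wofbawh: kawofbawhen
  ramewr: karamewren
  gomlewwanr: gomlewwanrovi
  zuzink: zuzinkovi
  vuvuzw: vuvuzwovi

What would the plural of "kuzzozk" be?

kuzzozkovi

"kuzzozk" has second-to-last letter 'z'. The one such stem in the data (vuvuzw → vuvuzwovi) adds -ovi, so the same rule applies.
So kuzzozk → kuzzozkovi.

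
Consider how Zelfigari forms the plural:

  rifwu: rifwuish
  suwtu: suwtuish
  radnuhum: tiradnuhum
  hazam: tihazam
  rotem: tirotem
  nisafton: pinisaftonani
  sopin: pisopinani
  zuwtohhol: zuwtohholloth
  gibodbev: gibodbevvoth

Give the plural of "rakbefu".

"rakbefu" ends in -u. The stems ending in -u (rifwu → rifwuish, suwtu → suwtuish) add -ish.
So rakbefu → rakbefuish.

rakbefuish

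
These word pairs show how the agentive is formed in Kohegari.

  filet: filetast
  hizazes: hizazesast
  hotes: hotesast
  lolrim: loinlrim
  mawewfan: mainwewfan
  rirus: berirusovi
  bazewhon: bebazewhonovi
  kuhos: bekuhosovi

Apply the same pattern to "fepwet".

fepwetast

hizazes and rirus both end in -s yet inflect differently (hizazesast, berirusovi), so the final letter is not what conditions the rule; the last vowel is.
"fepwet" has last vowel 'e'. The stems whose last vowel is 'e' (filet → filetast, hizazes → hizazesast, hotes → hotesast) add -ast.
The other patterns: stems whose last vowel is 'a' or 'i' insert -in- after the first vowel; stems whose last vowel is 'o' or 'u' add be- … -ovi around the stem.
So fepwet → fepwetast.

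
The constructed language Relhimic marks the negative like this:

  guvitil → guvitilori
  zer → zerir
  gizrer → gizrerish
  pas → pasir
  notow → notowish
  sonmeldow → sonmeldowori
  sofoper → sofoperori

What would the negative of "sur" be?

zer and gizrer both end in -r yet inflect differently (zerir, gizrerish), so the final letter is not what conditions the rule; the number of vowels is.
"sur" has 1 vowel. The stems with 1 vowel (zer → zerir, pas → pasir) add -ir.
So sur → surir.

surir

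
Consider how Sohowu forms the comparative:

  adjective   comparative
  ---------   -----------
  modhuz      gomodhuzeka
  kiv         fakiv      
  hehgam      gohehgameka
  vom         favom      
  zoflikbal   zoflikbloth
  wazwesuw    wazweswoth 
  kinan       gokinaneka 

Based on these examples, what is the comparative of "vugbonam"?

"vugbonam" has 3 vowels. The stems with 3 vowels (zoflikbal → zoflikbloth, wazwesuw → wazweswoth) delete the last vowel and add -oth.
The other patterns: stems with 1 vowel add the prefix fa-; stems with 2 vowels add go- … -eka around the stem.
So vugbonam → vugbonmoth.

vugbonmoth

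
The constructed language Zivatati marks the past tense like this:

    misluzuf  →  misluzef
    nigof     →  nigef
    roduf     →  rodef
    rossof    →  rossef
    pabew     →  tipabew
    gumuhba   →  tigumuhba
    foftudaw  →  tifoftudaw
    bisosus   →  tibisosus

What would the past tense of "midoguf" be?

midogef

"midoguf" ends in -f. The stems ending in -f (misluzuf → misluzef, nigof → nigef, roduf → rodef) change the last vowel to 'e'.
The other pattern: stems ending in -a, -s or -w add the prefix ti-.
So midoguf → midogef.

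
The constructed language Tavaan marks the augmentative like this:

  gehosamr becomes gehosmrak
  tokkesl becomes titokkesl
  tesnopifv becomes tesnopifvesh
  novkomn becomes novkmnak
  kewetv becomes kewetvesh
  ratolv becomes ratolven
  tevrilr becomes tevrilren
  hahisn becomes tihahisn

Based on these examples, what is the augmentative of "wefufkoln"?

novkomn and hahisn both end in -n yet inflect differently (novkmnak, tihahisn), so the final letter is not what conditions the rule; the second-to-last letter is.
"wefufkoln" has second-to-last letter 'l'. The stems whose second-to-last letter is 'l' (ratolv → ratolven, tevrilr → tevrilren) add -en.
The other patterns: stems whose second-to-last letter is 'm' delete the last vowel and add -ak; stems whose second-to-last letter is 's' add the prefix ti-; stems whose second-to-last letter is 'f' or 't' add -esh.
So wefufkoln → wefufkolnen.

wefufkolnen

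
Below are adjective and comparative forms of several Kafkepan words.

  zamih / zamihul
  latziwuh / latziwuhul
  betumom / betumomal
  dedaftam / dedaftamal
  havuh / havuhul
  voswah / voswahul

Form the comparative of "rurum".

rurumal

voswah and dedaftam both have last vowel 'a' yet inflect differently (voswahul, dedaftamal), so the last vowel is not what conditions the rule; the final letter is.
"rurum" ends in -m. The stems ending in -m (betumom → betumomal, dedaftam → dedaftamal) add -al.
The other pattern: stems ending in -h add -ul.
So rurum → rurumal.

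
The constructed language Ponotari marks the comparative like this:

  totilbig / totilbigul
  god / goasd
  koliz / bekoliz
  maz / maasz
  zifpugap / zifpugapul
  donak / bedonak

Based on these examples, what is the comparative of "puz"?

puasz

maz and koliz both end in -z yet inflect differently (maasz, bekoliz), so the final letter is not what conditions the rule; the number of vowels is.
"puz" has 1 vowel. The stems with 1 vowel (god → goasd, maz → maasz) insert -as- after the first vowel.
The other patterns: stems with 2 vowels add the prefix be-; stems with 3 vowels add -ul.
So puz → puasz.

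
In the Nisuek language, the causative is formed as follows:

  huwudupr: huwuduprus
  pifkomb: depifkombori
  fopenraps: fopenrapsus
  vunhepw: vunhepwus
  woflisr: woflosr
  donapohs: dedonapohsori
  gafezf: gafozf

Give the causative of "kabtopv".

kabtopvus

"kabtopv" has second-to-last letter 'p'. The stems whose second-to-last letter is 'p' (huwudupr → huwuduprus, fopenraps → fopenrapsus, vunhepw → vunhepwus) add -us.
So kabtopv → kabtopvus.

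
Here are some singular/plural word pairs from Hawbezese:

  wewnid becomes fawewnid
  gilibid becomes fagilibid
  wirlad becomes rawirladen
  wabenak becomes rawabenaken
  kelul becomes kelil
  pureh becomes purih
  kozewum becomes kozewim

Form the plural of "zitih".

fazitih

wewnid and wirlad both end in -d yet inflect differently (fawewnid, rawirladen), so the final letter is not what conditions the rule; the last vowel is.
"zitih" has last vowel 'i'. The stems whose last vowel is 'i' (wewnid → fawewnid, gilibid → fagilibid) add the prefix fa-.
The other patterns: stems whose last vowel is 'a' add ra- … -en around the stem; stems whose last vowel is 'e' or 'u' change the last vowel to 'i'.
So zitih → fazitih.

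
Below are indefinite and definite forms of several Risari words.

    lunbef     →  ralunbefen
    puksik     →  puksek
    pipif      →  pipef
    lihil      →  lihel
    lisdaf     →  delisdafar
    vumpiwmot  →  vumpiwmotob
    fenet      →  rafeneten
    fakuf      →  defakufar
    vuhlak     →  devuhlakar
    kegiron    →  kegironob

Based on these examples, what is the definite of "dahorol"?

dahorolob

pipif and fakuf both end in -f yet inflect differently (pipef, defakufar), so the final letter is not what conditions the rule; the last vowel is.
"dahorol" has last vowel 'o'. The stems whose last vowel is 'o' (kegiron → kegironob, vumpiwmot → vumpiwmotob) add -ob.
The other patterns: stems whose last vowel is 'i' change the last vowel to 'e'; stems whose last vowel is 'a' or 'u' add de- … -ar around the stem; stems whose last vowel is 'e' add ra- … -en around the stem.
So dahorol → dahorolob.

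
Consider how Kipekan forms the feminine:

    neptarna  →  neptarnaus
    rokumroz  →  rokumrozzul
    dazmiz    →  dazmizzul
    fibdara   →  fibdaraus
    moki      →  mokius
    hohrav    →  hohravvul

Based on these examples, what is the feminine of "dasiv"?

dasivvul

fibdara and hohrav both have last vowel 'a' yet inflect differently (fibdaraus, hohravvul), so the last vowel is not what conditions the rule; whether the stem ends in a vowel or a consonant is.
"dasiv" ends in a consonant. The stems ending in a consonant (hohrav → hohravvul, rokumroz → rokumrozzul, dazmiz → dazmizzul) double the final consonant and add -ul.
So dasiv → dasivvul.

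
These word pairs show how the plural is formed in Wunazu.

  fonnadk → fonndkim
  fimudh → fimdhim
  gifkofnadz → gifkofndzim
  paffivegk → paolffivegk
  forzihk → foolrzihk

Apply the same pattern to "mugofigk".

muolgofigk

fonnadk and paffivegk both end in -k yet inflect differently (fonndkim, paolffivegk), so the final letter is not what conditions the rule; the second-to-last letter is.
"mugofigk" has second-to-last letter 'g'. The one such stem in the data (paffivegk → paolffivegk) inserts -ol- after the first vowel (as does forzihk), so the same rule applies.
So mugofigk → muolgofigk.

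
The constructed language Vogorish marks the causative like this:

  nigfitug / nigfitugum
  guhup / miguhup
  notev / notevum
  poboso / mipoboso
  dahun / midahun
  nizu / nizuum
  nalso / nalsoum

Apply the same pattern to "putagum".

"putagum" begins with p-. The one such stem in the data (poboso → mipoboso) adds the prefix mi-, so the same rule applies.
The other pattern: stems beginning with n- add -um.
So putagum → miputagum.

miputagum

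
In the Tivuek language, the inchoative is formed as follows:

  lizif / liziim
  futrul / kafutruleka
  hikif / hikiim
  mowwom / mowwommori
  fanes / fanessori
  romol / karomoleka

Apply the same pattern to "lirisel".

kaliriseleka

romol and mowwom both have last vowel 'o' yet inflect differently (karomoleka, mowwommori), so the last vowel is not what conditions the rule; the final letter is.
"lirisel" ends in -l. The stems ending in -l (romol → karomoleka, futrul → kafutruleka) add ka- … -eka around the stem.
The other patterns: stems ending in -f drop the final letter and add -im; stems ending in -m or -s double the final consonant and add -ori.
So lirisel → kaliriseleka.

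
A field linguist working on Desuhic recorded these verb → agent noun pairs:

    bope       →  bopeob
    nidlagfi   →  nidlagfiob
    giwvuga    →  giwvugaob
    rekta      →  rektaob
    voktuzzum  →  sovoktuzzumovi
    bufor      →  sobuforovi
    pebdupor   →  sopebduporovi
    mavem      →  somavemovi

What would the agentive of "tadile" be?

tadileob

"tadile" ends in a vowel. The stems ending in a vowel (bope → bopeob, nidlagfi → nidlagfiob, giwvuga → giwvugaob) add -ob.
The other pattern: stems ending in a consonant add so- … -ovi around the stem.
So tadile → tadileob.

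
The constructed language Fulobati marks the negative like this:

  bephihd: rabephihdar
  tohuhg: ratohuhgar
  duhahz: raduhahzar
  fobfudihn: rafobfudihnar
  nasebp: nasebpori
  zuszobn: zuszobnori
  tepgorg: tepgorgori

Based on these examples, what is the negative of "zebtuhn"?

razebtuhnar

"zebtuhn" has second-to-last letter 'h'. The stems whose second-to-last letter is 'h' (bephihd → rabephihdar, tohuhg → ratohuhgar, duhahz → raduhahzar) add ra- … -ar around the stem.
So zebtuhn → razebtuhnar.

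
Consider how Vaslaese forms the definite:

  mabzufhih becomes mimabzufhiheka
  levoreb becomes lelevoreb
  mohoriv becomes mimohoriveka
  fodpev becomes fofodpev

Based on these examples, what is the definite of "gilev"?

fodpev and mohoriv both end in -v yet inflect differently (fofodpev, mimohoriveka), so the final letter is not what conditions the rule; the last vowel is.
"gilev" has last vowel 'e'. The stems whose last vowel is 'e' (levoreb → lelevoreb, fodpev → fofodpev) repeat the first consonant+vowel as a prefix.
The other pattern: stems whose last vowel is 'i' add mi- … -eka around the stem.
So gilev → gigilev.

gigilev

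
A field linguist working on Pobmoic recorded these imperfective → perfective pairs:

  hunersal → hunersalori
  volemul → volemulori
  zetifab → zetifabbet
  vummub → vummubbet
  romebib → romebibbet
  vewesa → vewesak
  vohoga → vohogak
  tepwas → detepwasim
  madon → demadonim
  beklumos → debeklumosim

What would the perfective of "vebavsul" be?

vebavsulori

hunersal and zetifab both have last vowel 'a' yet inflect differently (hunersalori, zetifabbet), so the last vowel is not what conditions the rule; the final letter is.
"vebavsul" ends in -l. The stems ending in -l (hunersal → hunersalori, volemul → volemulori) add -ori.
The other patterns: stems ending in -b double the final consonant and add -et; stems ending in -a drop the final letter and add -ak; stems ending in -n or -s add de- … -im around the stem.
So vebavsul → vebavsulori.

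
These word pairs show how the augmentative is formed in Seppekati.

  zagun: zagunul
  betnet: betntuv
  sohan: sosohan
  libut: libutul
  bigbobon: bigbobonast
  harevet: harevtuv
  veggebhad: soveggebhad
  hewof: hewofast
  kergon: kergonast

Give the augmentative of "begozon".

kergon and sohan both end in -n yet inflect differently (kergonast, sosohan), so the final letter is not what conditions the rule; the last vowel is.
"begozon" has last vowel 'o'. The stems whose last vowel is 'o' (kergon → kergonast, hewof → hewofast, bigbobon → bigbobonast) add -ast.
The other patterns: stems whose last vowel is 'e' delete the last vowel and add -uv; stems whose last vowel is 'a' add the prefix so-; stems whose last vowel is 'u' add -ul.
So begozon → begozonast.

begozonast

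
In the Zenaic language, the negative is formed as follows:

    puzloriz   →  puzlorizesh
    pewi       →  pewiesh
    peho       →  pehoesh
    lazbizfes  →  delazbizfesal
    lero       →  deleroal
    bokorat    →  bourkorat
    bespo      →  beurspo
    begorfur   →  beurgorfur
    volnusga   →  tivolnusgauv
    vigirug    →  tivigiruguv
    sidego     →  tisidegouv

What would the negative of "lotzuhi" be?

delotzuhial

peho and lero both end in -o yet inflect differently (pehoesh, deleroal), so the final letter is not what conditions the rule; the first letter is.
"lotzuhi" begins with l-. The stems beginning with l- (lazbizfes → delazbizfesal, lero → deleroal) add de- … -al around the stem.
So lotzuhi → delotzuhial.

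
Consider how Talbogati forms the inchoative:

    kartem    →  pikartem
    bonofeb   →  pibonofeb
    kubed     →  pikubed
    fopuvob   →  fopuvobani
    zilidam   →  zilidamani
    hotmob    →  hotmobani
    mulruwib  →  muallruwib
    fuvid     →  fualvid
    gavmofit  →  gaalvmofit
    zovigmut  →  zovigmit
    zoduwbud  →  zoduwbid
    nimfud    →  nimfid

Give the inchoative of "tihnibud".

tihnibid

bonofeb and fopuvob both end in -b yet inflect differently (pibonofeb, fopuvobani), so the final letter is not what conditions the rule; the last vowel is.
"tihnibud" has last vowel 'u'. The stems whose last vowel is 'u' (zovigmut → zovigmit, zoduwbud → zoduwbid, nimfud → nimfid) change the last vowel to 'i'.
So tihnibud → tihnibid.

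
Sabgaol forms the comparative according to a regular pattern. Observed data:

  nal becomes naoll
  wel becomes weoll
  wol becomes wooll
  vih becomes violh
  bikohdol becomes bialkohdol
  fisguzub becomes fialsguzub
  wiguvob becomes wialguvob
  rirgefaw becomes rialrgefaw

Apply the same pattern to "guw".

guolw

nal and bikohdol both end in -l yet inflect differently (naoll, bialkohdol), so the final letter is not what conditions the rule; the number of vowels is.
"guw" has 1 vowel. The stems with 1 vowel (nal → naoll, wel → weoll, wol → wooll) insert -ol- after the first vowel.
So guw → guolw.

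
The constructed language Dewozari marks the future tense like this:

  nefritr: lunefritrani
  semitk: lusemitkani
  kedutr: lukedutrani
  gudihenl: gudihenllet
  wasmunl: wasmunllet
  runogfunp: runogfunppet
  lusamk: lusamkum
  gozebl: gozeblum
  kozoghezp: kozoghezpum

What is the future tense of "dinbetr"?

semitk and lusamk both end in -k yet inflect differently (lusemitkani, lusamkum), so the final letter is not what conditions the rule; the second-to-last letter is.
"dinbetr" has second-to-last letter 't'. The stems whose second-to-last letter is 't' (nefritr → lunefritrani, semitk → lusemitkani, kedutr → lukedutrani) add lu- … -ani around the stem.
The other patterns: stems whose second-to-last letter is 'n' double the final consonant and add -et; stems whose second-to-last letter is 'b', 'm' or 'z' add -um.
So dinbetr → ludinbetrani.

ludinbetrani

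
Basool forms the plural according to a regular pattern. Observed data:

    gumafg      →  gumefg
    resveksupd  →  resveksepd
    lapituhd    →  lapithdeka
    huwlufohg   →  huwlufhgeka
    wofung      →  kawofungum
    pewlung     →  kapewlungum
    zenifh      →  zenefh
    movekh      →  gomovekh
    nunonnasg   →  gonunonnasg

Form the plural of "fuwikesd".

lapituhd and resveksupd both end in -d yet inflect differently (lapithdeka, resveksepd), so the final letter is not what conditions the rule; the second-to-last letter is.
"fuwikesd" has second-to-last letter 's'. The one such stem in the data (nunonnasg → gonunonnasg) adds the prefix go-, so the same rule applies.
So fuwikesd → gofuwikesd.

gofuwikesd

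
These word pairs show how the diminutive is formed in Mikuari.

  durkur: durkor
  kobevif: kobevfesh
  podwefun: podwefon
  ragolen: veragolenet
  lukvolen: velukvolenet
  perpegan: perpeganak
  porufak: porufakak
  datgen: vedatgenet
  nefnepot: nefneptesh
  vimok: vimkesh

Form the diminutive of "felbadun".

felbadon

podwefun and perpegan both end in -n yet inflect differently (podwefon, perpeganak), so the final letter is not what conditions the rule; the last vowel is.
"felbadun" has last vowel 'u'. The stems whose last vowel is 'u' (podwefun → podwefon, durkur → durkor) change the last vowel to 'o'.
So felbadun → felbadon.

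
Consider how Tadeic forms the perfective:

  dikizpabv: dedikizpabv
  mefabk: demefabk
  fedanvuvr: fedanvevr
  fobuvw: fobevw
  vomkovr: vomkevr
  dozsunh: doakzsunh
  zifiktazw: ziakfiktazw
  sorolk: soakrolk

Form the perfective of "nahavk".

nahevk

"nahavk" has second-to-last letter 'v'. The stems whose second-to-last letter is 'v' (fedanvuvr → fedanvevr, fobuvw → fobevw, vomkovr → vomkevr) change the last vowel to 'e'.
The other patterns: stems whose second-to-last letter is 'b' add the prefix de-; stems whose second-to-last letter is 'l', 'n' or 'z' insert -ak- after the first vowel.
So nahavk → nahevk.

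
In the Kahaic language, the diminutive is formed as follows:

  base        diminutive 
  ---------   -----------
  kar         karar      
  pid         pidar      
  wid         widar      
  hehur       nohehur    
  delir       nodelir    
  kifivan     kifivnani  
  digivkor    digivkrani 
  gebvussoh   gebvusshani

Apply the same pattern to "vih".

vihar

kar and hehur both end in -r yet inflect differently (karar, nohehur), so the final letter is not what conditions the rule; the number of vowels is.
"vih" has 1 vowel. The stems with 1 vowel (kar → karar, pid → pidar, wid → widar) add -ar.
The other patterns: stems with 2 vowels add the prefix no-; stems with 3 vowels delete the last vowel and add -ani.
So vih → vihar.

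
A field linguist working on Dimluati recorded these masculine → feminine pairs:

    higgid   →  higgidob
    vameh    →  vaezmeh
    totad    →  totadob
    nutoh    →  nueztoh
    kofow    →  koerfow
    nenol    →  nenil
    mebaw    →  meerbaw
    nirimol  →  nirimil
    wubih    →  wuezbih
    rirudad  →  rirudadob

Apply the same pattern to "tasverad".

nirimol and nutoh both have last vowel 'o' yet inflect differently (nirimil, nueztoh), so the last vowel is not what conditions the rule; the final letter is.
"tasverad" ends in -d. The stems ending in -d (totad → totadob, higgid → higgidob, rirudad → rirudadob) add -ob.
So tasverad → tasveradob.

tasveradob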